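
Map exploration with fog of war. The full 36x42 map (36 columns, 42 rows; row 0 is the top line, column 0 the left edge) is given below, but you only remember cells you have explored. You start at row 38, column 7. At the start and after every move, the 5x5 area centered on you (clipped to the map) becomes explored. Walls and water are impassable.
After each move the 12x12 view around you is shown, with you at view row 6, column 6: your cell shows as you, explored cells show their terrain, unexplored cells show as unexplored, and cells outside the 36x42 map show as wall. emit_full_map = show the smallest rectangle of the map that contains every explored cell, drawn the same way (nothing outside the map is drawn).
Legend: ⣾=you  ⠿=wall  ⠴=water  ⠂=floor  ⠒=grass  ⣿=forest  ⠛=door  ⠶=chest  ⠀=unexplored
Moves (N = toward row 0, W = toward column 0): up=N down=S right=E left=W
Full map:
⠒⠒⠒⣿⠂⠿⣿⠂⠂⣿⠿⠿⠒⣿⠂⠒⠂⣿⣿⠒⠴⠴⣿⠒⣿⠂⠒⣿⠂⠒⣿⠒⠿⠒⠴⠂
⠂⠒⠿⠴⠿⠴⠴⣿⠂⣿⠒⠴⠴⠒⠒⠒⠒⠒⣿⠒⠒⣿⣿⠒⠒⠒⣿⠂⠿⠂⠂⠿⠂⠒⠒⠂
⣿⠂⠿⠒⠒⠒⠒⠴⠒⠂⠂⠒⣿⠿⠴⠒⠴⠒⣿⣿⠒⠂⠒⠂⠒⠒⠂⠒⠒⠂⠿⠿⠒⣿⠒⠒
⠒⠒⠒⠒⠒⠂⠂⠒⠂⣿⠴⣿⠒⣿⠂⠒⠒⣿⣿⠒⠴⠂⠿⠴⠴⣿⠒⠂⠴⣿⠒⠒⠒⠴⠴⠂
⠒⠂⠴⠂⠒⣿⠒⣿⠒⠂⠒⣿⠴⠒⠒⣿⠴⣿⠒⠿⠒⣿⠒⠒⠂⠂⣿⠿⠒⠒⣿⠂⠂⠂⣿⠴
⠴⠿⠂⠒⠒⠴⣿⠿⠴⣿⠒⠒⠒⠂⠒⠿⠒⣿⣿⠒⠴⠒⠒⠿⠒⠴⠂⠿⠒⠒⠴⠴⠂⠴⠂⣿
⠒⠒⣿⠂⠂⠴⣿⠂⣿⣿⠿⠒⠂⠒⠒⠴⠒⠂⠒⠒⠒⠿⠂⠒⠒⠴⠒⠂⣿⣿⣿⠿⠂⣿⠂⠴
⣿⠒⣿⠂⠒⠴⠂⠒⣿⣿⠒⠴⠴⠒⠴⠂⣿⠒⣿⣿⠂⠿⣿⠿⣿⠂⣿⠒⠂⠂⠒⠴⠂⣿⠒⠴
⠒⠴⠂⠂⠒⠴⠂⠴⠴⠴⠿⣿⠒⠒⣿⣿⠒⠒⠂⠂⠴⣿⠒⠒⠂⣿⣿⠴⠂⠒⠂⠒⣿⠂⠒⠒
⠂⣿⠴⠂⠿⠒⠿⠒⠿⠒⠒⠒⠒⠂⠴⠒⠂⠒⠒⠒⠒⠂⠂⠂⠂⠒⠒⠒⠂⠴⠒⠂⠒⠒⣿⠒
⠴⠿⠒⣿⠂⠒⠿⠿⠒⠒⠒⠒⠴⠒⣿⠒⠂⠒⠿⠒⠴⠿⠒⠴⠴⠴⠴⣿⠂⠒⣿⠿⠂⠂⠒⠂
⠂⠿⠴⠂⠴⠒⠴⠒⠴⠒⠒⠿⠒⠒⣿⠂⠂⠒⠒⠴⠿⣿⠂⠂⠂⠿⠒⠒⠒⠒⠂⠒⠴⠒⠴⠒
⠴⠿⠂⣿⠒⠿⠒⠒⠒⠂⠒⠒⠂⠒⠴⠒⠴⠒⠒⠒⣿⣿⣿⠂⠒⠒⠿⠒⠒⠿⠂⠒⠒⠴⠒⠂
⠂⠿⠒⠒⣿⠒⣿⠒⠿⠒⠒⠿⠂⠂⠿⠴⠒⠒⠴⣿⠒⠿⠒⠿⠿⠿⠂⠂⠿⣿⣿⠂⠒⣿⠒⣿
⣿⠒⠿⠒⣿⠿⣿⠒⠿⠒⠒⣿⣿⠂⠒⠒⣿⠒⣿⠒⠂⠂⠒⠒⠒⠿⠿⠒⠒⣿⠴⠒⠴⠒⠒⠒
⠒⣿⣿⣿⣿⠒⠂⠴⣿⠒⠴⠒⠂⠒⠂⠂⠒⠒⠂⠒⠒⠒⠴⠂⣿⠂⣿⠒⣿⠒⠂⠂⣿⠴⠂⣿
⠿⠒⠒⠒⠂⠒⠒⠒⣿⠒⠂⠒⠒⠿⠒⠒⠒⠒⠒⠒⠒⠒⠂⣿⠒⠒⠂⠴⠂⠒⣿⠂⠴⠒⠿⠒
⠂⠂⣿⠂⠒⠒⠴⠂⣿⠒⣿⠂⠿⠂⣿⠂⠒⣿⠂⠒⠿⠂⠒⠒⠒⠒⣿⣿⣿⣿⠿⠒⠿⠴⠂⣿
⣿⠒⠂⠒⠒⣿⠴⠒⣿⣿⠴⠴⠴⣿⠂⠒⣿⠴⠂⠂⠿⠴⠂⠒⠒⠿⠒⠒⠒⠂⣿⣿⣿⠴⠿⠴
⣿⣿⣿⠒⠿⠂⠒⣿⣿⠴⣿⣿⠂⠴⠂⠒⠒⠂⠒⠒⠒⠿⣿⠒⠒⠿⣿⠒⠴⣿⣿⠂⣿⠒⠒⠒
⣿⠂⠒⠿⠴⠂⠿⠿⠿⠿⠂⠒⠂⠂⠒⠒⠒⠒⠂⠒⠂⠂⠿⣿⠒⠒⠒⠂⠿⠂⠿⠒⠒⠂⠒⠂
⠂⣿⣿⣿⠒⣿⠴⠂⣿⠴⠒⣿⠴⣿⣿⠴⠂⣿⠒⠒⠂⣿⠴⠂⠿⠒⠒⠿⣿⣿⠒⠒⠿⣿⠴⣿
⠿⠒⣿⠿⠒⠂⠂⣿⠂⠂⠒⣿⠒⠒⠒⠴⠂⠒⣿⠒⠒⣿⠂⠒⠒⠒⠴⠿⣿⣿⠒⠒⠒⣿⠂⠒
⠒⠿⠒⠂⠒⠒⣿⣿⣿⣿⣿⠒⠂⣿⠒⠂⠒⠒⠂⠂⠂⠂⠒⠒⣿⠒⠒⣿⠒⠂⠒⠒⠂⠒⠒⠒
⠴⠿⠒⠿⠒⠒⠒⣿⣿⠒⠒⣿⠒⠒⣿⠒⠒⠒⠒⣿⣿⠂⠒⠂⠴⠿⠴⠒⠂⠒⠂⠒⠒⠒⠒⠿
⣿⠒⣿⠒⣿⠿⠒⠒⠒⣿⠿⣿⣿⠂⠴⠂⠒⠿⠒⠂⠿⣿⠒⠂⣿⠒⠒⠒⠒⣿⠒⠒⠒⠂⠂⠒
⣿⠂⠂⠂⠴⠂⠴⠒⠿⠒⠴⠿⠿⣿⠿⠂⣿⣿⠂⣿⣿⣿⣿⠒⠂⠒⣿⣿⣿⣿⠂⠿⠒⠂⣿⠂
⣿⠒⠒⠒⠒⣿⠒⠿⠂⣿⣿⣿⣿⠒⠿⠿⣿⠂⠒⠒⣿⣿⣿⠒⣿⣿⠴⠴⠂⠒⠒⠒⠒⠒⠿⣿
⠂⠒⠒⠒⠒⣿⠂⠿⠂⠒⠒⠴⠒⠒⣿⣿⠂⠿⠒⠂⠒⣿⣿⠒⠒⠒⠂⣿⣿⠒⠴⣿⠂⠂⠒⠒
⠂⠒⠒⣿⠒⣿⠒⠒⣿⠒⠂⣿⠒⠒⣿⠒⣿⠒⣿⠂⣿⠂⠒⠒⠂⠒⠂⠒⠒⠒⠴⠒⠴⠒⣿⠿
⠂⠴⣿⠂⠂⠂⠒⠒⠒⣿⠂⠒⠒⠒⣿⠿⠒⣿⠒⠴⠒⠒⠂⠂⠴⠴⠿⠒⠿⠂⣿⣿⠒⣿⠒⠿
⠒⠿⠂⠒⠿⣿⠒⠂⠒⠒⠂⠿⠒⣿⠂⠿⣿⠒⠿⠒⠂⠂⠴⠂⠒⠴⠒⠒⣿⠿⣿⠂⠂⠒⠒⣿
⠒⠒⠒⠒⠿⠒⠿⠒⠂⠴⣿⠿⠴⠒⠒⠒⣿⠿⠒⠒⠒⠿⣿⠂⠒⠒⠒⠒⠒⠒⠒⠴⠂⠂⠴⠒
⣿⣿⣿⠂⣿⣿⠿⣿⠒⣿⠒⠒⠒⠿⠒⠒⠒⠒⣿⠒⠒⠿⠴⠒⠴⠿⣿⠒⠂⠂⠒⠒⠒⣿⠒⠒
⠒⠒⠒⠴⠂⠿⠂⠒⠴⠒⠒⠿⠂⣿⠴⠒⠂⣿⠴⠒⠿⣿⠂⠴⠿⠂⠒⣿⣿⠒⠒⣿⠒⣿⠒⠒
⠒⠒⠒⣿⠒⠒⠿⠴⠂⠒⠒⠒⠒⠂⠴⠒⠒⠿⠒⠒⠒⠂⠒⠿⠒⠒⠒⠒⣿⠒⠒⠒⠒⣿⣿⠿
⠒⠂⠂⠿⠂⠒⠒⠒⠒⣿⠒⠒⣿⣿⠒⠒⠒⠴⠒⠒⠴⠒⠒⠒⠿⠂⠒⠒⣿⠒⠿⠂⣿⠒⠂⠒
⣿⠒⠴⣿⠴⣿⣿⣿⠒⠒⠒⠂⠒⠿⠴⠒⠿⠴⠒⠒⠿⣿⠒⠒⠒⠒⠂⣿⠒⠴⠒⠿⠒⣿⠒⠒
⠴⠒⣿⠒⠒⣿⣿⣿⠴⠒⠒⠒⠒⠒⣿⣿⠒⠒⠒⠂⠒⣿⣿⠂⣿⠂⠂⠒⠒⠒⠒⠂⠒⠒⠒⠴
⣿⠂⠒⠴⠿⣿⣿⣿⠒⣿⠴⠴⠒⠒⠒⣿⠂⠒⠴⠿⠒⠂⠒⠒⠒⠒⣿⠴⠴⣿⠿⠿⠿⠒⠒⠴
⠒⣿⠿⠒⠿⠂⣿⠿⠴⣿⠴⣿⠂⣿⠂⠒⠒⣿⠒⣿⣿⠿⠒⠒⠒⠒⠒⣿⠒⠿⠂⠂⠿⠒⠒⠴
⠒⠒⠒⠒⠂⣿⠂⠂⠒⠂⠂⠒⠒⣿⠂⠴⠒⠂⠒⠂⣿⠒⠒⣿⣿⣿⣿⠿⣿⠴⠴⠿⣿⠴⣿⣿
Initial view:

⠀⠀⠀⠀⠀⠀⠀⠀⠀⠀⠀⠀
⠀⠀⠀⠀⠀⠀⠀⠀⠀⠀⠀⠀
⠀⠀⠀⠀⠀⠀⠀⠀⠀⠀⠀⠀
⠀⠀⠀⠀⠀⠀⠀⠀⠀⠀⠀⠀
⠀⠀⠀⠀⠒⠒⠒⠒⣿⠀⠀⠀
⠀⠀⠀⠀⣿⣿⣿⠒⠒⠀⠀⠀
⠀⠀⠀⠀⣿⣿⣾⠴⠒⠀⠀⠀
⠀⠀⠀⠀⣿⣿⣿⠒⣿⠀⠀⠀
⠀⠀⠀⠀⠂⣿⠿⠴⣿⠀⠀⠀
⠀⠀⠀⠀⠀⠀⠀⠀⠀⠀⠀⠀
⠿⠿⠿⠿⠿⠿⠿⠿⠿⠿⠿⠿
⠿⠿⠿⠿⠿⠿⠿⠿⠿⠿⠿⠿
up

⠀⠀⠀⠀⠀⠀⠀⠀⠀⠀⠀⠀
⠀⠀⠀⠀⠀⠀⠀⠀⠀⠀⠀⠀
⠀⠀⠀⠀⠀⠀⠀⠀⠀⠀⠀⠀
⠀⠀⠀⠀⠀⠀⠀⠀⠀⠀⠀⠀
⠀⠀⠀⠀⠒⠿⠴⠂⠒⠀⠀⠀
⠀⠀⠀⠀⠒⠒⠒⠒⣿⠀⠀⠀
⠀⠀⠀⠀⣿⣿⣾⠒⠒⠀⠀⠀
⠀⠀⠀⠀⣿⣿⣿⠴⠒⠀⠀⠀
⠀⠀⠀⠀⣿⣿⣿⠒⣿⠀⠀⠀
⠀⠀⠀⠀⠂⣿⠿⠴⣿⠀⠀⠀
⠀⠀⠀⠀⠀⠀⠀⠀⠀⠀⠀⠀
⠿⠿⠿⠿⠿⠿⠿⠿⠿⠿⠿⠿

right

⠀⠀⠀⠀⠀⠀⠀⠀⠀⠀⠀⠀
⠀⠀⠀⠀⠀⠀⠀⠀⠀⠀⠀⠀
⠀⠀⠀⠀⠀⠀⠀⠀⠀⠀⠀⠀
⠀⠀⠀⠀⠀⠀⠀⠀⠀⠀⠀⠀
⠀⠀⠀⠒⠿⠴⠂⠒⠒⠀⠀⠀
⠀⠀⠀⠒⠒⠒⠒⣿⠒⠀⠀⠀
⠀⠀⠀⣿⣿⣿⣾⠒⠒⠀⠀⠀
⠀⠀⠀⣿⣿⣿⠴⠒⠒⠀⠀⠀
⠀⠀⠀⣿⣿⣿⠒⣿⠴⠀⠀⠀
⠀⠀⠀⠂⣿⠿⠴⣿⠀⠀⠀⠀
⠀⠀⠀⠀⠀⠀⠀⠀⠀⠀⠀⠀
⠿⠿⠿⠿⠿⠿⠿⠿⠿⠿⠿⠿

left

⠀⠀⠀⠀⠀⠀⠀⠀⠀⠀⠀⠀
⠀⠀⠀⠀⠀⠀⠀⠀⠀⠀⠀⠀
⠀⠀⠀⠀⠀⠀⠀⠀⠀⠀⠀⠀
⠀⠀⠀⠀⠀⠀⠀⠀⠀⠀⠀⠀
⠀⠀⠀⠀⠒⠿⠴⠂⠒⠒⠀⠀
⠀⠀⠀⠀⠒⠒⠒⠒⣿⠒⠀⠀
⠀⠀⠀⠀⣿⣿⣾⠒⠒⠒⠀⠀
⠀⠀⠀⠀⣿⣿⣿⠴⠒⠒⠀⠀
⠀⠀⠀⠀⣿⣿⣿⠒⣿⠴⠀⠀
⠀⠀⠀⠀⠂⣿⠿⠴⣿⠀⠀⠀
⠀⠀⠀⠀⠀⠀⠀⠀⠀⠀⠀⠀
⠿⠿⠿⠿⠿⠿⠿⠿⠿⠿⠿⠿

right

⠀⠀⠀⠀⠀⠀⠀⠀⠀⠀⠀⠀
⠀⠀⠀⠀⠀⠀⠀⠀⠀⠀⠀⠀
⠀⠀⠀⠀⠀⠀⠀⠀⠀⠀⠀⠀
⠀⠀⠀⠀⠀⠀⠀⠀⠀⠀⠀⠀
⠀⠀⠀⠒⠿⠴⠂⠒⠒⠀⠀⠀
⠀⠀⠀⠒⠒⠒⠒⣿⠒⠀⠀⠀
⠀⠀⠀⣿⣿⣿⣾⠒⠒⠀⠀⠀
⠀⠀⠀⣿⣿⣿⠴⠒⠒⠀⠀⠀
⠀⠀⠀⣿⣿⣿⠒⣿⠴⠀⠀⠀
⠀⠀⠀⠂⣿⠿⠴⣿⠀⠀⠀⠀
⠀⠀⠀⠀⠀⠀⠀⠀⠀⠀⠀⠀
⠿⠿⠿⠿⠿⠿⠿⠿⠿⠿⠿⠿

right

⠀⠀⠀⠀⠀⠀⠀⠀⠀⠀⠀⠀
⠀⠀⠀⠀⠀⠀⠀⠀⠀⠀⠀⠀
⠀⠀⠀⠀⠀⠀⠀⠀⠀⠀⠀⠀
⠀⠀⠀⠀⠀⠀⠀⠀⠀⠀⠀⠀
⠀⠀⠒⠿⠴⠂⠒⠒⠒⠀⠀⠀
⠀⠀⠒⠒⠒⠒⣿⠒⠒⠀⠀⠀
⠀⠀⣿⣿⣿⠒⣾⠒⠂⠀⠀⠀
⠀⠀⣿⣿⣿⠴⠒⠒⠒⠀⠀⠀
⠀⠀⣿⣿⣿⠒⣿⠴⠴⠀⠀⠀
⠀⠀⠂⣿⠿⠴⣿⠀⠀⠀⠀⠀
⠀⠀⠀⠀⠀⠀⠀⠀⠀⠀⠀⠀
⠿⠿⠿⠿⠿⠿⠿⠿⠿⠿⠿⠿

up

⠀⠀⠀⠀⠀⠀⠀⠀⠀⠀⠀⠀
⠀⠀⠀⠀⠀⠀⠀⠀⠀⠀⠀⠀
⠀⠀⠀⠀⠀⠀⠀⠀⠀⠀⠀⠀
⠀⠀⠀⠀⠀⠀⠀⠀⠀⠀⠀⠀
⠀⠀⠀⠀⠒⠴⠒⠒⠿⠀⠀⠀
⠀⠀⠒⠿⠴⠂⠒⠒⠒⠀⠀⠀
⠀⠀⠒⠒⠒⠒⣾⠒⠒⠀⠀⠀
⠀⠀⣿⣿⣿⠒⠒⠒⠂⠀⠀⠀
⠀⠀⣿⣿⣿⠴⠒⠒⠒⠀⠀⠀
⠀⠀⣿⣿⣿⠒⣿⠴⠴⠀⠀⠀
⠀⠀⠂⣿⠿⠴⣿⠀⠀⠀⠀⠀
⠀⠀⠀⠀⠀⠀⠀⠀⠀⠀⠀⠀

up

⠀⠀⠀⠀⠀⠀⠀⠀⠀⠀⠀⠀
⠀⠀⠀⠀⠀⠀⠀⠀⠀⠀⠀⠀
⠀⠀⠀⠀⠀⠀⠀⠀⠀⠀⠀⠀
⠀⠀⠀⠀⠀⠀⠀⠀⠀⠀⠀⠀
⠀⠀⠀⠀⣿⠒⣿⠒⠒⠀⠀⠀
⠀⠀⠀⠀⠒⠴⠒⠒⠿⠀⠀⠀
⠀⠀⠒⠿⠴⠂⣾⠒⠒⠀⠀⠀
⠀⠀⠒⠒⠒⠒⣿⠒⠒⠀⠀⠀
⠀⠀⣿⣿⣿⠒⠒⠒⠂⠀⠀⠀
⠀⠀⣿⣿⣿⠴⠒⠒⠒⠀⠀⠀
⠀⠀⣿⣿⣿⠒⣿⠴⠴⠀⠀⠀
⠀⠀⠂⣿⠿⠴⣿⠀⠀⠀⠀⠀

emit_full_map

⠀⠀⣿⠒⣿⠒⠒
⠀⠀⠒⠴⠒⠒⠿
⠒⠿⠴⠂⣾⠒⠒
⠒⠒⠒⠒⣿⠒⠒
⣿⣿⣿⠒⠒⠒⠂
⣿⣿⣿⠴⠒⠒⠒
⣿⣿⣿⠒⣿⠴⠴
⠂⣿⠿⠴⣿⠀⠀

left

⠀⠀⠀⠀⠀⠀⠀⠀⠀⠀⠀⠀
⠀⠀⠀⠀⠀⠀⠀⠀⠀⠀⠀⠀
⠀⠀⠀⠀⠀⠀⠀⠀⠀⠀⠀⠀
⠀⠀⠀⠀⠀⠀⠀⠀⠀⠀⠀⠀
⠀⠀⠀⠀⠿⣿⠒⣿⠒⠒⠀⠀
⠀⠀⠀⠀⠂⠒⠴⠒⠒⠿⠀⠀
⠀⠀⠀⠒⠿⠴⣾⠒⠒⠒⠀⠀
⠀⠀⠀⠒⠒⠒⠒⣿⠒⠒⠀⠀
⠀⠀⠀⣿⣿⣿⠒⠒⠒⠂⠀⠀
⠀⠀⠀⣿⣿⣿⠴⠒⠒⠒⠀⠀
⠀⠀⠀⣿⣿⣿⠒⣿⠴⠴⠀⠀
⠀⠀⠀⠂⣿⠿⠴⣿⠀⠀⠀⠀

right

⠀⠀⠀⠀⠀⠀⠀⠀⠀⠀⠀⠀
⠀⠀⠀⠀⠀⠀⠀⠀⠀⠀⠀⠀
⠀⠀⠀⠀⠀⠀⠀⠀⠀⠀⠀⠀
⠀⠀⠀⠀⠀⠀⠀⠀⠀⠀⠀⠀
⠀⠀⠀⠿⣿⠒⣿⠒⠒⠀⠀⠀
⠀⠀⠀⠂⠒⠴⠒⠒⠿⠀⠀⠀
⠀⠀⠒⠿⠴⠂⣾⠒⠒⠀⠀⠀
⠀⠀⠒⠒⠒⠒⣿⠒⠒⠀⠀⠀
⠀⠀⣿⣿⣿⠒⠒⠒⠂⠀⠀⠀
⠀⠀⣿⣿⣿⠴⠒⠒⠒⠀⠀⠀
⠀⠀⣿⣿⣿⠒⣿⠴⠴⠀⠀⠀
⠀⠀⠂⣿⠿⠴⣿⠀⠀⠀⠀⠀

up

⠀⠀⠀⠀⠀⠀⠀⠀⠀⠀⠀⠀
⠀⠀⠀⠀⠀⠀⠀⠀⠀⠀⠀⠀
⠀⠀⠀⠀⠀⠀⠀⠀⠀⠀⠀⠀
⠀⠀⠀⠀⠀⠀⠀⠀⠀⠀⠀⠀
⠀⠀⠀⠀⠒⠂⠴⣿⠿⠀⠀⠀
⠀⠀⠀⠿⣿⠒⣿⠒⠒⠀⠀⠀
⠀⠀⠀⠂⠒⠴⣾⠒⠿⠀⠀⠀
⠀⠀⠒⠿⠴⠂⠒⠒⠒⠀⠀⠀
⠀⠀⠒⠒⠒⠒⣿⠒⠒⠀⠀⠀
⠀⠀⣿⣿⣿⠒⠒⠒⠂⠀⠀⠀
⠀⠀⣿⣿⣿⠴⠒⠒⠒⠀⠀⠀
⠀⠀⣿⣿⣿⠒⣿⠴⠴⠀⠀⠀

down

⠀⠀⠀⠀⠀⠀⠀⠀⠀⠀⠀⠀
⠀⠀⠀⠀⠀⠀⠀⠀⠀⠀⠀⠀
⠀⠀⠀⠀⠀⠀⠀⠀⠀⠀⠀⠀
⠀⠀⠀⠀⠒⠂⠴⣿⠿⠀⠀⠀
⠀⠀⠀⠿⣿⠒⣿⠒⠒⠀⠀⠀
⠀⠀⠀⠂⠒⠴⠒⠒⠿⠀⠀⠀
⠀⠀⠒⠿⠴⠂⣾⠒⠒⠀⠀⠀
⠀⠀⠒⠒⠒⠒⣿⠒⠒⠀⠀⠀
⠀⠀⣿⣿⣿⠒⠒⠒⠂⠀⠀⠀
⠀⠀⣿⣿⣿⠴⠒⠒⠒⠀⠀⠀
⠀⠀⣿⣿⣿⠒⣿⠴⠴⠀⠀⠀
⠀⠀⠂⣿⠿⠴⣿⠀⠀⠀⠀⠀

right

⠀⠀⠀⠀⠀⠀⠀⠀⠀⠀⠀⠀
⠀⠀⠀⠀⠀⠀⠀⠀⠀⠀⠀⠀
⠀⠀⠀⠀⠀⠀⠀⠀⠀⠀⠀⠀
⠀⠀⠀⠒⠂⠴⣿⠿⠀⠀⠀⠀
⠀⠀⠿⣿⠒⣿⠒⠒⠒⠀⠀⠀
⠀⠀⠂⠒⠴⠒⠒⠿⠂⠀⠀⠀
⠀⠒⠿⠴⠂⠒⣾⠒⠒⠀⠀⠀
⠀⠒⠒⠒⠒⣿⠒⠒⣿⠀⠀⠀
⠀⣿⣿⣿⠒⠒⠒⠂⠒⠀⠀⠀
⠀⣿⣿⣿⠴⠒⠒⠒⠀⠀⠀⠀
⠀⣿⣿⣿⠒⣿⠴⠴⠀⠀⠀⠀
⠀⠂⣿⠿⠴⣿⠀⠀⠀⠀⠀⠀

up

⠀⠀⠀⠀⠀⠀⠀⠀⠀⠀⠀⠀
⠀⠀⠀⠀⠀⠀⠀⠀⠀⠀⠀⠀
⠀⠀⠀⠀⠀⠀⠀⠀⠀⠀⠀⠀
⠀⠀⠀⠀⠀⠀⠀⠀⠀⠀⠀⠀
⠀⠀⠀⠒⠂⠴⣿⠿⠴⠀⠀⠀
⠀⠀⠿⣿⠒⣿⠒⠒⠒⠀⠀⠀
⠀⠀⠂⠒⠴⠒⣾⠿⠂⠀⠀⠀
⠀⠒⠿⠴⠂⠒⠒⠒⠒⠀⠀⠀
⠀⠒⠒⠒⠒⣿⠒⠒⣿⠀⠀⠀
⠀⣿⣿⣿⠒⠒⠒⠂⠒⠀⠀⠀
⠀⣿⣿⣿⠴⠒⠒⠒⠀⠀⠀⠀
⠀⣿⣿⣿⠒⣿⠴⠴⠀⠀⠀⠀

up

⠀⠀⠀⠀⠀⠀⠀⠀⠀⠀⠀⠀
⠀⠀⠀⠀⠀⠀⠀⠀⠀⠀⠀⠀
⠀⠀⠀⠀⠀⠀⠀⠀⠀⠀⠀⠀
⠀⠀⠀⠀⠀⠀⠀⠀⠀⠀⠀⠀
⠀⠀⠀⠀⠒⠒⠂⠿⠒⠀⠀⠀
⠀⠀⠀⠒⠂⠴⣿⠿⠴⠀⠀⠀
⠀⠀⠿⣿⠒⣿⣾⠒⠒⠀⠀⠀
⠀⠀⠂⠒⠴⠒⠒⠿⠂⠀⠀⠀
⠀⠒⠿⠴⠂⠒⠒⠒⠒⠀⠀⠀
⠀⠒⠒⠒⠒⣿⠒⠒⣿⠀⠀⠀
⠀⣿⣿⣿⠒⠒⠒⠂⠒⠀⠀⠀
⠀⣿⣿⣿⠴⠒⠒⠒⠀⠀⠀⠀

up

⠀⠀⠀⠀⠀⠀⠀⠀⠀⠀⠀⠀
⠀⠀⠀⠀⠀⠀⠀⠀⠀⠀⠀⠀
⠀⠀⠀⠀⠀⠀⠀⠀⠀⠀⠀⠀
⠀⠀⠀⠀⠀⠀⠀⠀⠀⠀⠀⠀
⠀⠀⠀⠀⠒⣿⠂⠒⠒⠀⠀⠀
⠀⠀⠀⠀⠒⠒⠂⠿⠒⠀⠀⠀
⠀⠀⠀⠒⠂⠴⣾⠿⠴⠀⠀⠀
⠀⠀⠿⣿⠒⣿⠒⠒⠒⠀⠀⠀
⠀⠀⠂⠒⠴⠒⠒⠿⠂⠀⠀⠀
⠀⠒⠿⠴⠂⠒⠒⠒⠒⠀⠀⠀
⠀⠒⠒⠒⠒⣿⠒⠒⣿⠀⠀⠀
⠀⣿⣿⣿⠒⠒⠒⠂⠒⠀⠀⠀

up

⠀⠀⠀⠀⠀⠀⠀⠀⠀⠀⠀⠀
⠀⠀⠀⠀⠀⠀⠀⠀⠀⠀⠀⠀
⠀⠀⠀⠀⠀⠀⠀⠀⠀⠀⠀⠀
⠀⠀⠀⠀⠀⠀⠀⠀⠀⠀⠀⠀
⠀⠀⠀⠀⣿⠒⠂⣿⠒⠀⠀⠀
⠀⠀⠀⠀⠒⣿⠂⠒⠒⠀⠀⠀
⠀⠀⠀⠀⠒⠒⣾⠿⠒⠀⠀⠀
⠀⠀⠀⠒⠂⠴⣿⠿⠴⠀⠀⠀
⠀⠀⠿⣿⠒⣿⠒⠒⠒⠀⠀⠀
⠀⠀⠂⠒⠴⠒⠒⠿⠂⠀⠀⠀
⠀⠒⠿⠴⠂⠒⠒⠒⠒⠀⠀⠀
⠀⠒⠒⠒⠒⣿⠒⠒⣿⠀⠀⠀

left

⠀⠀⠀⠀⠀⠀⠀⠀⠀⠀⠀⠀
⠀⠀⠀⠀⠀⠀⠀⠀⠀⠀⠀⠀
⠀⠀⠀⠀⠀⠀⠀⠀⠀⠀⠀⠀
⠀⠀⠀⠀⠀⠀⠀⠀⠀⠀⠀⠀
⠀⠀⠀⠀⠒⣿⠒⠂⣿⠒⠀⠀
⠀⠀⠀⠀⠒⠒⣿⠂⠒⠒⠀⠀
⠀⠀⠀⠀⠂⠒⣾⠂⠿⠒⠀⠀
⠀⠀⠀⠀⠒⠂⠴⣿⠿⠴⠀⠀
⠀⠀⠀⠿⣿⠒⣿⠒⠒⠒⠀⠀
⠀⠀⠀⠂⠒⠴⠒⠒⠿⠂⠀⠀
⠀⠀⠒⠿⠴⠂⠒⠒⠒⠒⠀⠀
⠀⠀⠒⠒⠒⠒⣿⠒⠒⣿⠀⠀

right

⠀⠀⠀⠀⠀⠀⠀⠀⠀⠀⠀⠀
⠀⠀⠀⠀⠀⠀⠀⠀⠀⠀⠀⠀
⠀⠀⠀⠀⠀⠀⠀⠀⠀⠀⠀⠀
⠀⠀⠀⠀⠀⠀⠀⠀⠀⠀⠀⠀
⠀⠀⠀⠒⣿⠒⠂⣿⠒⠀⠀⠀
⠀⠀⠀⠒⠒⣿⠂⠒⠒⠀⠀⠀
⠀⠀⠀⠂⠒⠒⣾⠿⠒⠀⠀⠀
⠀⠀⠀⠒⠂⠴⣿⠿⠴⠀⠀⠀
⠀⠀⠿⣿⠒⣿⠒⠒⠒⠀⠀⠀
⠀⠀⠂⠒⠴⠒⠒⠿⠂⠀⠀⠀
⠀⠒⠿⠴⠂⠒⠒⠒⠒⠀⠀⠀
⠀⠒⠒⠒⠒⣿⠒⠒⣿⠀⠀⠀

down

⠀⠀⠀⠀⠀⠀⠀⠀⠀⠀⠀⠀
⠀⠀⠀⠀⠀⠀⠀⠀⠀⠀⠀⠀
⠀⠀⠀⠀⠀⠀⠀⠀⠀⠀⠀⠀
⠀⠀⠀⠒⣿⠒⠂⣿⠒⠀⠀⠀
⠀⠀⠀⠒⠒⣿⠂⠒⠒⠀⠀⠀
⠀⠀⠀⠂⠒⠒⠂⠿⠒⠀⠀⠀
⠀⠀⠀⠒⠂⠴⣾⠿⠴⠀⠀⠀
⠀⠀⠿⣿⠒⣿⠒⠒⠒⠀⠀⠀
⠀⠀⠂⠒⠴⠒⠒⠿⠂⠀⠀⠀
⠀⠒⠿⠴⠂⠒⠒⠒⠒⠀⠀⠀
⠀⠒⠒⠒⠒⣿⠒⠒⣿⠀⠀⠀
⠀⣿⣿⣿⠒⠒⠒⠂⠒⠀⠀⠀

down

⠀⠀⠀⠀⠀⠀⠀⠀⠀⠀⠀⠀
⠀⠀⠀⠀⠀⠀⠀⠀⠀⠀⠀⠀
⠀⠀⠀⠒⣿⠒⠂⣿⠒⠀⠀⠀
⠀⠀⠀⠒⠒⣿⠂⠒⠒⠀⠀⠀
⠀⠀⠀⠂⠒⠒⠂⠿⠒⠀⠀⠀
⠀⠀⠀⠒⠂⠴⣿⠿⠴⠀⠀⠀
⠀⠀⠿⣿⠒⣿⣾⠒⠒⠀⠀⠀
⠀⠀⠂⠒⠴⠒⠒⠿⠂⠀⠀⠀
⠀⠒⠿⠴⠂⠒⠒⠒⠒⠀⠀⠀
⠀⠒⠒⠒⠒⣿⠒⠒⣿⠀⠀⠀
⠀⣿⣿⣿⠒⠒⠒⠂⠒⠀⠀⠀
⠀⣿⣿⣿⠴⠒⠒⠒⠀⠀⠀⠀

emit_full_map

⠀⠀⠒⣿⠒⠂⣿⠒
⠀⠀⠒⠒⣿⠂⠒⠒
⠀⠀⠂⠒⠒⠂⠿⠒
⠀⠀⠒⠂⠴⣿⠿⠴
⠀⠿⣿⠒⣿⣾⠒⠒
⠀⠂⠒⠴⠒⠒⠿⠂
⠒⠿⠴⠂⠒⠒⠒⠒
⠒⠒⠒⠒⣿⠒⠒⣿
⣿⣿⣿⠒⠒⠒⠂⠒
⣿⣿⣿⠴⠒⠒⠒⠀
⣿⣿⣿⠒⣿⠴⠴⠀
⠂⣿⠿⠴⣿⠀⠀⠀

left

⠀⠀⠀⠀⠀⠀⠀⠀⠀⠀⠀⠀
⠀⠀⠀⠀⠀⠀⠀⠀⠀⠀⠀⠀
⠀⠀⠀⠀⠒⣿⠒⠂⣿⠒⠀⠀
⠀⠀⠀⠀⠒⠒⣿⠂⠒⠒⠀⠀
⠀⠀⠀⠀⠂⠒⠒⠂⠿⠒⠀⠀
⠀⠀⠀⠀⠒⠂⠴⣿⠿⠴⠀⠀
⠀⠀⠀⠿⣿⠒⣾⠒⠒⠒⠀⠀
⠀⠀⠀⠂⠒⠴⠒⠒⠿⠂⠀⠀
⠀⠀⠒⠿⠴⠂⠒⠒⠒⠒⠀⠀
⠀⠀⠒⠒⠒⠒⣿⠒⠒⣿⠀⠀
⠀⠀⣿⣿⣿⠒⠒⠒⠂⠒⠀⠀
⠀⠀⣿⣿⣿⠴⠒⠒⠒⠀⠀⠀

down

⠀⠀⠀⠀⠀⠀⠀⠀⠀⠀⠀⠀
⠀⠀⠀⠀⠒⣿⠒⠂⣿⠒⠀⠀
⠀⠀⠀⠀⠒⠒⣿⠂⠒⠒⠀⠀
⠀⠀⠀⠀⠂⠒⠒⠂⠿⠒⠀⠀
⠀⠀⠀⠀⠒⠂⠴⣿⠿⠴⠀⠀
⠀⠀⠀⠿⣿⠒⣿⠒⠒⠒⠀⠀
⠀⠀⠀⠂⠒⠴⣾⠒⠿⠂⠀⠀
⠀⠀⠒⠿⠴⠂⠒⠒⠒⠒⠀⠀
⠀⠀⠒⠒⠒⠒⣿⠒⠒⣿⠀⠀
⠀⠀⣿⣿⣿⠒⠒⠒⠂⠒⠀⠀
⠀⠀⣿⣿⣿⠴⠒⠒⠒⠀⠀⠀
⠀⠀⣿⣿⣿⠒⣿⠴⠴⠀⠀⠀

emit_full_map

⠀⠀⠒⣿⠒⠂⣿⠒
⠀⠀⠒⠒⣿⠂⠒⠒
⠀⠀⠂⠒⠒⠂⠿⠒
⠀⠀⠒⠂⠴⣿⠿⠴
⠀⠿⣿⠒⣿⠒⠒⠒
⠀⠂⠒⠴⣾⠒⠿⠂
⠒⠿⠴⠂⠒⠒⠒⠒
⠒⠒⠒⠒⣿⠒⠒⣿
⣿⣿⣿⠒⠒⠒⠂⠒
⣿⣿⣿⠴⠒⠒⠒⠀
⣿⣿⣿⠒⣿⠴⠴⠀
⠂⣿⠿⠴⣿⠀⠀⠀


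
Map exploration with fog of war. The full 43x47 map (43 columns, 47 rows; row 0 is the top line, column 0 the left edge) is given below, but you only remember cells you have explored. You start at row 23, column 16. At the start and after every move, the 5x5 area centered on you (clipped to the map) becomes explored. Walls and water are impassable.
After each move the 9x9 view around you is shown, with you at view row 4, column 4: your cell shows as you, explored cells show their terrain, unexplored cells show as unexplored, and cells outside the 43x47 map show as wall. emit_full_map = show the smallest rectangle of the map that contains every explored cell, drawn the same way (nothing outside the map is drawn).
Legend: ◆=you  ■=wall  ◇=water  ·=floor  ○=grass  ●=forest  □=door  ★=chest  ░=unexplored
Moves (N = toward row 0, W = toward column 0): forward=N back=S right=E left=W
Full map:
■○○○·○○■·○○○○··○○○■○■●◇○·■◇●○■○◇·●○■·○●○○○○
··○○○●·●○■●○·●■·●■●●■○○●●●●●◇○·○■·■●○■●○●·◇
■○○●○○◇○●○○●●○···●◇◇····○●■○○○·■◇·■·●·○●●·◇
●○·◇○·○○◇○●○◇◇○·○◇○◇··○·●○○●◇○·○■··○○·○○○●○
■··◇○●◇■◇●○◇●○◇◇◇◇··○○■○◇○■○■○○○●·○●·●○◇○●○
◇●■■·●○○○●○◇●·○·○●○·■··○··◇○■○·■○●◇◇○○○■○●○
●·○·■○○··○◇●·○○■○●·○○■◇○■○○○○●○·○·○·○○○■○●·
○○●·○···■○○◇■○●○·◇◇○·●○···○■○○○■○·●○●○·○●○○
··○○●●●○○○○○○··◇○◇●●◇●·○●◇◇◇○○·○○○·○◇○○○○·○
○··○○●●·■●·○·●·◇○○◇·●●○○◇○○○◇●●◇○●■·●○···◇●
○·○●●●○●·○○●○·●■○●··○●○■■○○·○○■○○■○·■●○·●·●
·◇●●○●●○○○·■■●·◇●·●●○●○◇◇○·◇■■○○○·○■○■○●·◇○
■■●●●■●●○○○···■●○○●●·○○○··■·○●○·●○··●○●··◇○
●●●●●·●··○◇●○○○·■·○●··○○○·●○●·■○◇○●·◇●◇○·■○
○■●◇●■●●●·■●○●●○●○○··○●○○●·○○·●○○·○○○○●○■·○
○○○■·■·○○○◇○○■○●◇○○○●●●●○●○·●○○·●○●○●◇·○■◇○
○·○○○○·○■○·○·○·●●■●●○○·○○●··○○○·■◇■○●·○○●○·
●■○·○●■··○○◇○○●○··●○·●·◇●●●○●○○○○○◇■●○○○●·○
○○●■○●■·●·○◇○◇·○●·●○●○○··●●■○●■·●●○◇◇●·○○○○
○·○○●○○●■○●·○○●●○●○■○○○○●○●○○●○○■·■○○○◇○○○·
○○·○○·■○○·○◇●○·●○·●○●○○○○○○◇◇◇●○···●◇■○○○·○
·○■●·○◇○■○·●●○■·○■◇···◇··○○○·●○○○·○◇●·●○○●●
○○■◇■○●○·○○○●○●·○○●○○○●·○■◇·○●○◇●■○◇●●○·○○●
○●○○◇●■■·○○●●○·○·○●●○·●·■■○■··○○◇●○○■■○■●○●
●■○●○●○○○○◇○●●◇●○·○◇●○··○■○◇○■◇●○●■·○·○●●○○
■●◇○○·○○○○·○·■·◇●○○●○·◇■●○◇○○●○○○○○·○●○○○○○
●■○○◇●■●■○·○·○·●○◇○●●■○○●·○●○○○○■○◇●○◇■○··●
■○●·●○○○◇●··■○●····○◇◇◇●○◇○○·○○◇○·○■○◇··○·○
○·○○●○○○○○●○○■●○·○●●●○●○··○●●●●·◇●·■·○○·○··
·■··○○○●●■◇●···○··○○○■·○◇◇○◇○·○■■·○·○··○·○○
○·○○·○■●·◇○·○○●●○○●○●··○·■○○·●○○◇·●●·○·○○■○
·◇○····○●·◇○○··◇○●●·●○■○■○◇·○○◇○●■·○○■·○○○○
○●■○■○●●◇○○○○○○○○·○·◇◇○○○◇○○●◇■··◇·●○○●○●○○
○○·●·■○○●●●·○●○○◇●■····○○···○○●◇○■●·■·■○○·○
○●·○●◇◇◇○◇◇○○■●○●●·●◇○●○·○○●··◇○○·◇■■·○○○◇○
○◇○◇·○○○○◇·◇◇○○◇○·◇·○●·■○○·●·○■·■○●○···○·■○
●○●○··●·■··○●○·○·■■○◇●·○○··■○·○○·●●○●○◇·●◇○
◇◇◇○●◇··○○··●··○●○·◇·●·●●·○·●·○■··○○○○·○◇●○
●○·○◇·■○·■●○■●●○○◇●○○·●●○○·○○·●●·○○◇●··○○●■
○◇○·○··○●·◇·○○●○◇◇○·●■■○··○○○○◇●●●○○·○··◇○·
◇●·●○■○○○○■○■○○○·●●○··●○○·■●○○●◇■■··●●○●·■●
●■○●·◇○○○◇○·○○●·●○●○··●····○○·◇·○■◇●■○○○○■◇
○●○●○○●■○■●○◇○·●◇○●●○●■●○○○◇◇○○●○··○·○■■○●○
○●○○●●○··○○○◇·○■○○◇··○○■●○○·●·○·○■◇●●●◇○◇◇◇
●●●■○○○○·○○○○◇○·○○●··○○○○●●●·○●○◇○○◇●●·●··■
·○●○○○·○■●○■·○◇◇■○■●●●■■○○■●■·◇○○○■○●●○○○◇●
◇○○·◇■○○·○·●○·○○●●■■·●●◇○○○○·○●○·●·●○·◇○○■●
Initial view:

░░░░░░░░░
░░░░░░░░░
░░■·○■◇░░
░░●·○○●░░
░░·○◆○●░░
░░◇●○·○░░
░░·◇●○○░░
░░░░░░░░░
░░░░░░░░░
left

░░░░░░░░░
░░░░░░░░░
░░○■·○■◇░
░░○●·○○●░
░░○·◆·○●░
░░●◇●○·○░
░░■·◇●○○░
░░░░░░░░░
░░░░░░░░░

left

░░░░░░░░░
░░░░░░░░░
░░●○■·○■◇
░░●○●·○○●
░░●○◆○·○●
░░●●◇●○·○
░░·■·◇●○○
░░░░░░░░░
░░░░░░░░░

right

░░░░░░░░░
░░░░░░░░░
░●○■·○■◇░
░●○●·○○●░
░●○·◆·○●░
░●●◇●○·○░
░·■·◇●○○░
░░░░░░░░░
░░░░░░░░░

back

░░░░░░░░░
░●○■·○■◇░
░●○●·○○●░
░●○·○·○●░
░●●◇◆○·○░
░·■·◇●○○░
░░○·●○◇░░
░░░░░░░░░
░░░░░░░░░

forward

░░░░░░░░░
░░░░░░░░░
░●○■·○■◇░
░●○●·○○●░
░●○·◆·○●░
░●●◇●○·○░
░·■·◇●○○░
░░○·●○◇░░
░░░░░░░░░

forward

░░░░░░░░░
░░░░░░░░░
░░○·●○·░░
░●○■·○■◇░
░●○●◆○○●░
░●○·○·○●░
░●●◇●○·○░
░·■·◇●○○░
░░○·●○◇░░

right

░░░░░░░░░
░░░░░░░░░
░○·●○·●░░
●○■·○■◇░░
●○●·◆○●░░
●○·○·○●░░
●●◇●○·○░░
·■·◇●○○░░
░○·●○◇░░░

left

░░░░░░░░░
░░░░░░░░░
░░○·●○·●░
░●○■·○■◇░
░●○●◆○○●░
░●○·○·○●░
░●●◇●○·○░
░·■·◇●○○░
░░○·●○◇░░

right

░░░░░░░░░
░░░░░░░░░
░○·●○·●░░
●○■·○■◇░░
●○●·◆○●░░
●○·○·○●░░
●●◇●○·○░░
·■·◇●○○░░
░○·●○◇░░░

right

░░░░░░░░░
░░░░░░░░░
○·●○·●○░░
○■·○■◇·░░
○●·○◆●○░░
○·○·○●●░░
●◇●○·○◇░░
■·◇●○○░░░
○·●○◇░░░░

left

░░░░░░░░░
░░░░░░░░░
░○·●○·●○░
●○■·○■◇·░
●○●·◆○●○░
●○·○·○●●░
●●◇●○·○◇░
·■·◇●○○░░
░○·●○◇░░░

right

░░░░░░░░░
░░░░░░░░░
○·●○·●○░░
○■·○■◇·░░
○●·○◆●○░░
○·○·○●●░░
●◇●○·○◇░░
■·◇●○○░░░
○·●○◇░░░░

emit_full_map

░○·●○·●○
●○■·○■◇·
●○●·○◆●○
●○·○·○●●
●●◇●○·○◇
·■·◇●○○░
░○·●○◇░░

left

░░░░░░░░░
░░░░░░░░░
░○·●○·●○░
●○■·○■◇·░
●○●·◆○●○░
●○·○·○●●░
●●◇●○·○◇░
·■·◇●○○░░
░○·●○◇░░░

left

░░░░░░░░░
░░░░░░░░░
░░○·●○·●○
░●○■·○■◇·
░●○●◆○○●○
░●○·○·○●●
░●●◇●○·○◇
░·■·◇●○○░
░░○·●○◇░░

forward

░░░░░░░░░
░░░░░░░░░
░░○●●○●░░
░░○·●○·●○
░●○■◆○■◇·
░●○●·○○●○
░●○·○·○●●
░●●◇●○·○◇
░·■·◇●○○░

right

░░░░░░░░░
░░░░░░░░░
░○●●○●○░░
░○·●○·●○░
●○■·◆■◇·░
●○●·○○●○░
●○·○·○●●░
●●◇●○·○◇░
·■·◇●○○░░

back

░░░░░░░░░
░○●●○●○░░
░○·●○·●○░
●○■·○■◇·░
●○●·◆○●○░
●○·○·○●●░
●●◇●○·○◇░
·■·◇●○○░░
░○·●○◇░░░

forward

░░░░░░░░░
░░░░░░░░░
░○●●○●○░░
░○·●○·●○░
●○■·◆■◇·░
●○●·○○●○░
●○·○·○●●░
●●◇●○·○◇░
·■·◇●○○░░

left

░░░░░░░░░
░░░░░░░░░
░░○●●○●○░
░░○·●○·●○
░●○■◆○■◇·
░●○●·○○●○
░●○·○·○●●
░●●◇●○·○◇
░·■·◇●○○░

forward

░░░░░░░░░
░░░░░░░░░
░░◇·○●·░░
░░○●●○●○░
░░○·◆○·●○
░●○■·○■◇·
░●○●·○○●○
░●○·○·○●●
░●●◇●○·○◇

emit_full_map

░◇·○●·░░
░○●●○●○░
░○·◆○·●○
●○■·○■◇·
●○●·○○●○
●○·○·○●●
●●◇●○·○◇
·■·◇●○○░
░○·●○◇░░

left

░░░░░░░░░
░░░░░░░░░
░░○◇·○●·░
░░○○●●○●○
░░●○◆●○·●
░░●○■·○■◇
░░●○●·○○●
░░●○·○·○●
░░●●◇●○·○

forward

░░░░░░░░░
░░░░░░░░░
░░○○●○·░░
░░○◇·○●·░
░░○○◆●○●○
░░●○·●○·●
░░●○■·○■◇
░░●○●·○○●
░░●○·○·○●

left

░░░░░░░░░
░░░░░░░░░
░░◇○○●○·░
░░◇○◇·○●·
░░·○◆●●○●
░░◇●○·●○·
░░●●○■·○■
░░░●○●·○○
░░░●○·○·○

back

░░░░░░░░░
░░◇○○●○·░
░░◇○◇·○●·
░░·○○●●○●
░░◇●◆·●○·
░░●●○■·○■
░░○●○●·○○
░░░●○·○·○
░░░●●◇●○·

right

░░░░░░░░░
░◇○○●○·░░
░◇○◇·○●·░
░·○○●●○●○
░◇●○◆●○·●
░●●○■·○■◇
░○●○●·○○●
░░●○·○·○●
░░●●◇●○·○

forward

░░░░░░░░░
░░░░░░░░░
░◇○○●○·░░
░◇○◇·○●·░
░·○○◆●○●○
░◇●○·●○·●
░●●○■·○■◇
░○●○●·○○●
░░●○·○·○●

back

░░░░░░░░░
░◇○○●○·░░
░◇○◇·○●·░
░·○○●●○●○
░◇●○◆●○·●
░●●○■·○■◇
░○●○●·○○●
░░●○·○·○●
░░●●◇●○·○

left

░░░░░░░░░
░░◇○○●○·░
░░◇○◇·○●·
░░·○○●●○●
░░◇●◆·●○·
░░●●○■·○■
░░○●○●·○○
░░░●○·○·○
░░░●●◇●○·

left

░░░░░░░░░
░░░◇○○●○·
░░○◇○◇·○●
░░●·○○●●○
░░○◇◆○·●○
░░·●●○■·○
░░○○●○●·○
░░░░●○·○·
░░░░●●◇●○

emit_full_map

░◇○○●○·░░░
○◇○◇·○●·░░
●·○○●●○●○░
○◇◆○·●○·●○
·●●○■·○■◇·
○○●○●·○○●○
░░●○·○·○●●
░░●●◇●○·○◇
░░·■·◇●○○░
░░░○·●○◇░░

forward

░░░░░░░░░
░░░░░░░░░
░░○◇○○●○·
░░○◇○◇·○●
░░●·◆○●●○
░░○◇●○·●○
░░·●●○■·○
░░○○●○●·○
░░░░●○·○·

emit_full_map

○◇○○●○·░░░
○◇○◇·○●·░░
●·◆○●●○●○░
○◇●○·●○·●○
·●●○■·○■◇·
○○●○●·○○●○
░░●○·○·○●●
░░●●◇●○·○◇
░░·■·◇●○○░
░░░○·●○◇░░


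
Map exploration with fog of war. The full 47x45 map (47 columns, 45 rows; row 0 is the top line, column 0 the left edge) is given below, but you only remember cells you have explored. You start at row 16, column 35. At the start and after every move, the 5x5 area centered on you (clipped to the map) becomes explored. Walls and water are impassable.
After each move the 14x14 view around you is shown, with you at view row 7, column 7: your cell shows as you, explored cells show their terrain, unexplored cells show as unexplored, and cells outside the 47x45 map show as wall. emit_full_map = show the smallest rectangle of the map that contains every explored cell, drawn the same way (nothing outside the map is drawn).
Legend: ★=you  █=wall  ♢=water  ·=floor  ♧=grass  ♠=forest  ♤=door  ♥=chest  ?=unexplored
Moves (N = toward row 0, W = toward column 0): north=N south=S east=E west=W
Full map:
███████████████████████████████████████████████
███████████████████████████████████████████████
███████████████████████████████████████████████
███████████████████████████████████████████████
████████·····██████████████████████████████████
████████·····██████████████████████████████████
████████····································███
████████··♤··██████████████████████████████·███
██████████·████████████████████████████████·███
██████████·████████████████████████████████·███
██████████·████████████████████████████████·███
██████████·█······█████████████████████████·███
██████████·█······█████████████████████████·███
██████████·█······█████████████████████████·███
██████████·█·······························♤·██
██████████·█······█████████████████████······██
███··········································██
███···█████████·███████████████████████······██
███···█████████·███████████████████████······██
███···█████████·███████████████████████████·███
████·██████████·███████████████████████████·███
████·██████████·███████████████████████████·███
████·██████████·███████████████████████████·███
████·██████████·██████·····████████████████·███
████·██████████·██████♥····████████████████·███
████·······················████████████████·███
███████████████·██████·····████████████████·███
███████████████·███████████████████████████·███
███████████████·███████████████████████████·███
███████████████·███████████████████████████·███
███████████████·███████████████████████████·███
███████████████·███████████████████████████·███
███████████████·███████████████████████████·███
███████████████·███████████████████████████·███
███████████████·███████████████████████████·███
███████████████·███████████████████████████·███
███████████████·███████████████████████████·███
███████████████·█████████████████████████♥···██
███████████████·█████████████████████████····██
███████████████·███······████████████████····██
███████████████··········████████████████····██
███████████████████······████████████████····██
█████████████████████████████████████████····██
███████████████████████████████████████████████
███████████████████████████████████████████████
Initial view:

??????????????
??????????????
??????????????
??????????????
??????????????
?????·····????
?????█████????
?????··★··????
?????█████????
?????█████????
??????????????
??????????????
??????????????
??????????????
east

??????????????
??????????????
??????????????
??????????????
??????????????
????······????
????██████????
????···★··????
????██████????
????██████????
??????????????
??????????????
??????????????
??????????????

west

??????????????
??????????????
??????????????
??????????????
??????????????
?????······???
?????██████???
?????··★···???
?????██████???
?????██████???
??????????????
??????????????
??????????????
??????????????

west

??????????????
??????????????
??????????????
??????????????
??????????????
?????·······??
?????███████??
?????··★····??
?????███████??
?????███████??
??????????????
??????????????
??????????????
??????????????

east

??????????????
??????????????
??????????????
??????????????
??????????????
????·······???
????███████???
????···★···???
????███████???
????███████???
??????????????
??????????????
??????????????
??????????????

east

??????????????
??????????????
??????????????
??????????????
??????????????
???·······????
???███████????
???····★··????
???███████????
???███████????
??????????????
??????????????
??????????????
??????????????

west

??????????????
??????????????
??????????????
??????????????
??????????????
????·······???
????███████???
????···★···???
????███████???
????███████???
??????????????
??????????????
??????????????
??????????????

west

??????????????
??????????????
??????????????
??????????????
??????????????
?????·······??
?????███████??
?????··★····??
?????███████??
?????███████??
??????????????
??????????????
??????????????
??????????????
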